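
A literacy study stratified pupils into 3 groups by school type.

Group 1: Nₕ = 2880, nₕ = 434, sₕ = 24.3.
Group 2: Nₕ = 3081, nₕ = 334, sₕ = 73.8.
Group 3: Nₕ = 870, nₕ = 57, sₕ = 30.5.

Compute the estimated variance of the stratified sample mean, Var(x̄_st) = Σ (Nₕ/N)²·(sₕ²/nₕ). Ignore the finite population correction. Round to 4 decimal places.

N = 6831. Term for each stratum: Wₕ²sₕ²/nₕ.
Var(x̄_st) = 0.2418462 + 3.3172720 + 0.2647249 = 3.8238431 → 3.8238.

3.8238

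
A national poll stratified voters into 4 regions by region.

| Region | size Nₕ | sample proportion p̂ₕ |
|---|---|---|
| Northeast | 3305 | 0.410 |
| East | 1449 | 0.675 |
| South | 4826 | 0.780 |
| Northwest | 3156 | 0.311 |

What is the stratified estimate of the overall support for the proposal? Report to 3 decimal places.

0.556

Wₕ = Nₕ/N with N = 12736: 0.2595, 0.1138, 0.3789, 0.2478.
p̂_st = 0.2595·0.410 + 0.1138·0.675 + 0.3789·0.780 + 0.2478·0.311 ≈ 0.55582... → 0.556.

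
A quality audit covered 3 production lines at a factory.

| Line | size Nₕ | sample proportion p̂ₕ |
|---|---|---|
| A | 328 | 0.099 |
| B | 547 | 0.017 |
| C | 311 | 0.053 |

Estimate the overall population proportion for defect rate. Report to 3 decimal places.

Wₕ = Nₕ/N with N = 1186: 0.2766, 0.4612, 0.2622.
p̂_st = 0.2766·0.099 + 0.4612·0.017 + 0.2622·0.053 ≈ 0.04912... → 0.049.

0.049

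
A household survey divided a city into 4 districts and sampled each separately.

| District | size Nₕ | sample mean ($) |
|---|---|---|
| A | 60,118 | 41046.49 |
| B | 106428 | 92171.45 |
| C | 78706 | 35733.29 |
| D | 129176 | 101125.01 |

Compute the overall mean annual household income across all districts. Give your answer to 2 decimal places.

N = 60118 + 106428 + 78706 + 129176 = 374428.
Overall mean = Σ (Nₕ/N)·x̄ₕ — weight by population share, not a simple average.
Σ Nₕx̄ₕ = 60118·41046.49 + 106428·92171.45 + 78706·35733.29 + 129176·101125.01 = 2467632885.82 + 9809623080.6 + 2812424322.74 + 13062924291.76 = 28152604580.92.
Divide by N: 28152604580.92 / 374428 = 75188.2994... → 75188.30.

75188.30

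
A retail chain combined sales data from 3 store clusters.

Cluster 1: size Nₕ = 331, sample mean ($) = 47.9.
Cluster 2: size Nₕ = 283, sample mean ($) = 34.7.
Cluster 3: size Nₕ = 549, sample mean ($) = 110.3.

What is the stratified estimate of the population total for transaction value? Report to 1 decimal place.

1: 331·47.9 = 15854.9
2: 283·34.7 = 9820.1
3: 549·110.3 = 60554.7
τ̂ = Σ Nₕx̄ₕ = 86229.7.

86229.7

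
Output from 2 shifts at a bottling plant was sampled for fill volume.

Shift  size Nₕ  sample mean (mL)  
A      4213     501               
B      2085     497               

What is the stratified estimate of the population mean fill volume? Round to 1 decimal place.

x̄_st = (Σ Nₕx̄ₕ) / (Σ Nₕ) = (4213·501 + 2085·497) / 6298
= 3146958 / 6298 = 499.676... → 499.7.

499.7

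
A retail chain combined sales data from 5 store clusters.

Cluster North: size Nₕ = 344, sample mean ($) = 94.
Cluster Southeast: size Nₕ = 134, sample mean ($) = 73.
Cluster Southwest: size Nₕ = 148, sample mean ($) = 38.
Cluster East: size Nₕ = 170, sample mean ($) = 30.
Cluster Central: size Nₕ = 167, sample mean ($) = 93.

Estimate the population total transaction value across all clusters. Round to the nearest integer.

North: 344·94 = 32336
Southeast: 134·73 = 9782
Southwest: 148·38 = 5624
East: 170·30 = 5100
Central: 167·93 = 15531
τ̂ = Σ Nₕx̄ₕ = 68373.

68373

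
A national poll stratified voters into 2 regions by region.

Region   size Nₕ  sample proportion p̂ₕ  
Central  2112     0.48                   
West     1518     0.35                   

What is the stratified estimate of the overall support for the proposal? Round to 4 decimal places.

Wₕ = Nₕ/N with N = 3630: 0.5818, 0.4182.
p̂_st = 0.5818·0.48 + 0.4182·0.35 ≈ 0.425636... → 0.4256.

0.4256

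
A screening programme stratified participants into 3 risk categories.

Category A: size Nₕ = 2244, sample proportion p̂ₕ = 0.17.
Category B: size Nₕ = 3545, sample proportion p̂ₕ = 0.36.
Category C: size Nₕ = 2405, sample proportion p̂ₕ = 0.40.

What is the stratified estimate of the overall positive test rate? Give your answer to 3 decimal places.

0.320

N = 2244 + 3545 + 2405 = 8194.
Overall proportion = Σ (Nₕ/N)·p̂ₕ.
Σ Nₕp̂ₕ = 381.48 + 1276.2 + 962 = 2619.68.
2619.68 / 8194 = 0.31971... → 0.320.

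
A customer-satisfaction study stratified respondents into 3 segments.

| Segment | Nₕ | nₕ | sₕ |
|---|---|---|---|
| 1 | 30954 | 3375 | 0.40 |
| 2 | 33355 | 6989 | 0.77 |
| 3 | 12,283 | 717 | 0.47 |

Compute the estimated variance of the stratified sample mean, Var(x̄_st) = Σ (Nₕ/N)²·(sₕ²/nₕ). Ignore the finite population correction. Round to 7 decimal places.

0.0000318

N = 76592. Term for each stratum: Wₕ²sₕ²/nₕ.
Var(x̄_st) = 0.0000077431 + 0.0000160887 + 0.0000079235 = 0.0000317553 → 0.0000318.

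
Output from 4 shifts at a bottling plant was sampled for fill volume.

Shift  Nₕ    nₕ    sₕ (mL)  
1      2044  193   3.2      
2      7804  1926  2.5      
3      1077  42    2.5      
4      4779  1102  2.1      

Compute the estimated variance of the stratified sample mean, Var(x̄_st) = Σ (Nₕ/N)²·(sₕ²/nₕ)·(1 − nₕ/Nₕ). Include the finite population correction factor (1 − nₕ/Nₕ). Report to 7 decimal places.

0.0023753

N = 15704; Wₕ = Nₕ/N.
shift 1: (2044/15704)²·3.2²/193·(1 − 193/2044) = 0.0008139718
shift 2: (7804/15704)²·2.5²/1926·(1 − 1926/7804) = 0.0006036011
shift 3: (1077/15704)²·2.5²/42·(1 − 42/1077) = 0.0006726145
shift 4: (4779/15704)²·2.1²/1102·(1 − 1102/4779) = 0.0002851459
Sum = 0.0023753333 → 0.0023753.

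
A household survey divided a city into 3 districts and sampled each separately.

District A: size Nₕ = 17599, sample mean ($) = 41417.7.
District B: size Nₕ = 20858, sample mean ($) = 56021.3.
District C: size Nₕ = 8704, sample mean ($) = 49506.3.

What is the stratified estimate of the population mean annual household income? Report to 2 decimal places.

N = 17599 + 20858 + 8704 = 47161.
Overall mean = Σ (Nₕ/N)·x̄ₕ — weight by population share, not a simple average.
Σ Nₕx̄ₕ = 17599·41417.7 + 20858·56021.3 + 8704·49506.3 = 728910102.3 + 1168492275.4 + 430902835.2 = 2328305212.9.
Divide by N: 2328305212.9 / 47161 = 49369.2927... → 49369.29.

49369.29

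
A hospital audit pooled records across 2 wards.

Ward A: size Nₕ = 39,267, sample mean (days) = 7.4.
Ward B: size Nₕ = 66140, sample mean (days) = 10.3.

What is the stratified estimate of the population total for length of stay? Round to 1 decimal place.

971817.8

Estimate total by summing Nₕ·x̄ₕ over strata.
39267·7.4 + 66140·10.3 = 290575.8 + 681242 = 971817.8.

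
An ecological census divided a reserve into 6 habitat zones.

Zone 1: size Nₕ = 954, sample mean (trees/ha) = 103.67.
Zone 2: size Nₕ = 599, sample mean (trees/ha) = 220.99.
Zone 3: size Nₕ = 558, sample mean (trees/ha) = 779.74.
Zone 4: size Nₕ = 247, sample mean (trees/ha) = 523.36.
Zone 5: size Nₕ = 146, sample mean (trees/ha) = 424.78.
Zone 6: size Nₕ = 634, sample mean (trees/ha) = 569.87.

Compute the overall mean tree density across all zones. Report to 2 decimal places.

388.45

x̄_st = (Σ Nₕx̄ₕ) / (Σ Nₕ) = (954·103.67 + 599·220.99 + 558·779.74 + 247·523.36 + 146·424.78 + 634·569.87) / 3138
= 1218954.49 / 3138 = 388.4495... → 388.45.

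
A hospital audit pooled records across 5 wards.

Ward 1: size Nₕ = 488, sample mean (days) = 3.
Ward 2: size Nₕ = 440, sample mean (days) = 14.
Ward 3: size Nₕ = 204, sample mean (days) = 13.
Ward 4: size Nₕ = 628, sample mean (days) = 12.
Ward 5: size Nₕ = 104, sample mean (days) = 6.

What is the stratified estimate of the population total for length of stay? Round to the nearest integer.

Population total = Σ Nₕ·x̄ₕ (each stratum's size times its mean).
488·3 + 440·14 + 204·13 + 628·12 + 104·6 = 1464 + 6160 + 2652 + 7536 + 624 = 18436.

18436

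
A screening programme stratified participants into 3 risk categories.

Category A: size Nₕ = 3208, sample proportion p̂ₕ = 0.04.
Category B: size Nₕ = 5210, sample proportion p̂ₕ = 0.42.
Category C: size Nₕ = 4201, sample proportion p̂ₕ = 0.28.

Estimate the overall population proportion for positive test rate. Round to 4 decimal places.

Wₕ = Nₕ/N with N = 12619: 0.2542, 0.4129, 0.3329.
p̂_st = 0.2542·0.04 + 0.4129·0.42 + 0.3329·0.28 ≈ 0.276789... → 0.2768.

0.2768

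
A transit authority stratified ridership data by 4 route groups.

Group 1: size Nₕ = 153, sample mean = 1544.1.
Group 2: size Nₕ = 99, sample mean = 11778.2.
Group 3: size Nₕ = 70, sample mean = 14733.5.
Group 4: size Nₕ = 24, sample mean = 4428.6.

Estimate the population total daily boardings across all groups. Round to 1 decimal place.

2539920.5

Population total = Σ Nₕ·x̄ₕ (each stratum's size times its mean).
153·1544.1 + 99·11778.2 + 70·14733.5 + 24·4428.6 = 236247.3 + 1166041.8 + 1031345 + 106286.4 = 2539920.5.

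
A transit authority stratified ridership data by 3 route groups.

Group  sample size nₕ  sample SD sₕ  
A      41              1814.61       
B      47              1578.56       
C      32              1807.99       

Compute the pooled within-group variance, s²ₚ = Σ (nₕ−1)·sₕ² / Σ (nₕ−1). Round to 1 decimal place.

2971548.9

Degrees of freedom: 40 + 46 + 31 = 117.
Σ(nₕ−1)sₕ² = 40·3292809.4521 + 46·2491851.6736 + 31·3268827.8401 = 347671218.1127.
s²ₚ = 347671218.1127 / 117 = 2971548.873... → 2971548.9.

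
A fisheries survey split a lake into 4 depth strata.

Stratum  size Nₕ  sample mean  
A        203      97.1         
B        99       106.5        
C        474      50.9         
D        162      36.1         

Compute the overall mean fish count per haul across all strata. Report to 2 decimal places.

N = 203 + 99 + 474 + 162 = 938.
Weight each subgroup mean by Nₕ/N and sum.
Σ Nₕx̄ₕ = 203·97.1 + 99·106.5 + 474·50.9 + 162·36.1 = 19711.3 + 10543.5 + 24126.6 + 5848.2 = 60229.6.
Divide by N: 60229.6 / 938 = 64.2107... → 64.21.

64.21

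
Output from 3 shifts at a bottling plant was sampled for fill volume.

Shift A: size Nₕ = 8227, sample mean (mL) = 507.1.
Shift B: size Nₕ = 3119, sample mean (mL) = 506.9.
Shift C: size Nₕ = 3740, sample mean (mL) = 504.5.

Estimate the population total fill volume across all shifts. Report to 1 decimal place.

7639762.8

A: 8227·507.1 = 4171911.7
B: 3119·506.9 = 1581021.1
C: 3740·504.5 = 1886830
τ̂ = Σ Nₕx̄ₕ = 7639762.8.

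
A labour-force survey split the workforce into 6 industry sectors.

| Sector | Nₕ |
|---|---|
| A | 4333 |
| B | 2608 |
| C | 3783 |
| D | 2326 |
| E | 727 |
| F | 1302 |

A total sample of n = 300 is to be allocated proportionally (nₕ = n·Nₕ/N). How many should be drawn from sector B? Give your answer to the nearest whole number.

52

N = 4333 + 2608 + 3783 + 2326 + 727 + 1302 = 15079.
n_B = 300·2608/15079 = 51.887... → 52.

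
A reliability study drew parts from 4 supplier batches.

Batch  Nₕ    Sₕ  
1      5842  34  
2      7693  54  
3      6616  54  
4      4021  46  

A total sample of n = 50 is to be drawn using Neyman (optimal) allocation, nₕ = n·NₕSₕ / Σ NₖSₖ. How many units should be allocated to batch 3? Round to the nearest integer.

Σ NₕSₕ = 5842·34 + 7693·54 + 6616·54 + 4021·46 = 1156280.
Share for 3: 357264/1156280 = 0.30898.
n_3 = 50 × 0.30898 = 15.449... → 15.

15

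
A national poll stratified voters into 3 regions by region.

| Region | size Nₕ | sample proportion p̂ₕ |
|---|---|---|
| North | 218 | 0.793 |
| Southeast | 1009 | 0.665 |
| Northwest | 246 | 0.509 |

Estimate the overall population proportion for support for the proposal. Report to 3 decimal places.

N = 218 + 1009 + 246 = 1473.
Overall proportion = Σ (Nₕ/N)·p̂ₕ.
Σ Nₕp̂ₕ = 172.874 + 670.985 + 125.214 = 969.073.
969.073 / 1473 = 0.65789... → 0.658.

0.658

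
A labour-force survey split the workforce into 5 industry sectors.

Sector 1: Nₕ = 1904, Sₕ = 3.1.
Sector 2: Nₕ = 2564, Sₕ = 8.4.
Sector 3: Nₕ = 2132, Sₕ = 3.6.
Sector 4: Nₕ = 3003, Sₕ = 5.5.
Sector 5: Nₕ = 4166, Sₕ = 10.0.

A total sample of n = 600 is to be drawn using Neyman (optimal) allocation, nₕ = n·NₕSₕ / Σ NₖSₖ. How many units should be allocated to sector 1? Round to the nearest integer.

Σ NₕSₕ = 1904·3.1 + 2564·8.4 + 2132·3.6 + 3003·5.5 + 4166·10.0 = 93291.7.
Share for 1: 5902.4/93291.7 = 0.06327.
n_1 = 600 × 0.06327 = 37.961... → 38.

38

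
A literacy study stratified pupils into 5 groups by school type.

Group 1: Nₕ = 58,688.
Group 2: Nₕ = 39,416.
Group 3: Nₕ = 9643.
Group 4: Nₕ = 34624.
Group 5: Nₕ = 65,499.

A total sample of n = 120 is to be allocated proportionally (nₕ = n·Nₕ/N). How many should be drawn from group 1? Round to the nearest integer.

34

N = 58688 + 39416 + 9643 + 34624 + 65499 = 207870.
n_1 = 120·58688/207870 = 33.880... → 34.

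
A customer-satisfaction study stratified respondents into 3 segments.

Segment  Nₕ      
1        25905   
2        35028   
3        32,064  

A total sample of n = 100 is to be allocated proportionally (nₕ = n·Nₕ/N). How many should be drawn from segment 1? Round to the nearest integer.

28

Share of segment 1 = 25905/92997 = 0.27856.
Allocate 100 × 0.27856 = 27.856... → 28.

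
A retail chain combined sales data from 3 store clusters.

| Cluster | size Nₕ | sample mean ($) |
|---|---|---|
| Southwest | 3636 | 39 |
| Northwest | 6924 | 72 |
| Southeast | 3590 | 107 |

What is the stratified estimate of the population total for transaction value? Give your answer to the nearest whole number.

1024462

Southwest: 3636·39 = 141804
Northwest: 6924·72 = 498528
Southeast: 3590·107 = 384130
τ̂ = Σ Nₕx̄ₕ = 1024462.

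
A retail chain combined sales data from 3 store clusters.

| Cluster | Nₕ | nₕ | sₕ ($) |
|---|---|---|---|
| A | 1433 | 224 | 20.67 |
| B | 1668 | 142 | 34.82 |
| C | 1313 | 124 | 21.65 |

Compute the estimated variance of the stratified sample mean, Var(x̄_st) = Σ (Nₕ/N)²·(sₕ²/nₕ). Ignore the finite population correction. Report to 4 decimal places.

N = 4414; Wₕ = Nₕ/N.
cluster A: (1433/4414)²·20.67²/224 = 0.2010299
cluster B: (1668/4414)²·34.82²/142 = 1.2192608
cluster C: (1313/4414)²·21.65²/124 = 0.3344713
Sum = 1.7547621 → 1.7548.

1.7548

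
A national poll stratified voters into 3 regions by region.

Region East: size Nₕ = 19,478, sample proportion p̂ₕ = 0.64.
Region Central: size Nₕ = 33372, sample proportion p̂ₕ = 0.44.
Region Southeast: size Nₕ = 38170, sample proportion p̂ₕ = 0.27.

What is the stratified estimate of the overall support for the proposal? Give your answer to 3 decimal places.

0.412

Wₕ = Nₕ/N with N = 91020: 0.2140, 0.3666, 0.4194.
p̂_st = 0.2140·0.64 + 0.3666·0.44 + 0.4194·0.27 ≈ 0.41151... → 0.412.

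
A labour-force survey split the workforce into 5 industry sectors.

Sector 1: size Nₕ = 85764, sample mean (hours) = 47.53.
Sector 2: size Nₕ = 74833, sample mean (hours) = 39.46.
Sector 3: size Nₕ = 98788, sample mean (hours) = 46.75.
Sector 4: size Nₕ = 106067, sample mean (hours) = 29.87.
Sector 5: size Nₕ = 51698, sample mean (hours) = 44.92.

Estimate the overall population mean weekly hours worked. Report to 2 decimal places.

41.08

x̄_st = (Σ Nₕx̄ₕ) / (Σ Nₕ) = (85764·47.53 + 74833·39.46 + 98788·46.75 + 106067·29.87 + 51698·44.92) / 417150
= 17138107.55 / 417150 = 41.0838... → 41.08.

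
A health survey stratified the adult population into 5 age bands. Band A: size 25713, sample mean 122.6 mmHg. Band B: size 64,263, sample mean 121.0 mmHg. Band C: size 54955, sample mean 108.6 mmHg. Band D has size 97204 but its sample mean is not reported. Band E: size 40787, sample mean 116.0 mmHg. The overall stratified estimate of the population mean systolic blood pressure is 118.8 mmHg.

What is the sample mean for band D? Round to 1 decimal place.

Σ Nₕx̄ₕ = N·μ, so 97204·x̄_D = 282922·118.8 − (25713·122.6 + 64263·121.0 + 54955·108.6 + 40787·116.0).
= 33611133.6 − 21627641.8 = 11983491.8.
x̄_D = 11983491.8 / 97204 = 123.282... → 123.3.

123.3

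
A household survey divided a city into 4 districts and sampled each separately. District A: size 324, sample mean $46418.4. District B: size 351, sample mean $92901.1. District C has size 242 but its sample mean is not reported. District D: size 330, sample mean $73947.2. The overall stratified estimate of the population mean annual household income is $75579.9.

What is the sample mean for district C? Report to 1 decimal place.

91726.1

Σ Nₕx̄ₕ = N·μ, so 242·x̄_C = 1247·75579.9 − (324·46418.4 + 351·92901.1 + 330·73947.2).
= 94248135.3 − 72050423.7 = 22197711.6.
x̄_C = 22197711.6 / 242 = 91726.081... → 91726.1.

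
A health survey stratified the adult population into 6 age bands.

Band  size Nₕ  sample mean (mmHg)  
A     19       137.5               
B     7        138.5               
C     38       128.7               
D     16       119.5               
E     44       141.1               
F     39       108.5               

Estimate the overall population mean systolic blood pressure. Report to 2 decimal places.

N = 163; weights Wₕ = Nₕ/N = (0.1166, 0.0429, 0.2331, 0.0982, 0.2699, 0.2393).
x̄_st = Σ Wₕ·x̄ₕ = 0.1166·137.5 + 0.0429·138.5 + 0.2331·128.7 + 0.0982·119.5 + 0.2699·141.1 + 0.2393·108.5 ≈ 127.7577...
→ 127.76.

127.76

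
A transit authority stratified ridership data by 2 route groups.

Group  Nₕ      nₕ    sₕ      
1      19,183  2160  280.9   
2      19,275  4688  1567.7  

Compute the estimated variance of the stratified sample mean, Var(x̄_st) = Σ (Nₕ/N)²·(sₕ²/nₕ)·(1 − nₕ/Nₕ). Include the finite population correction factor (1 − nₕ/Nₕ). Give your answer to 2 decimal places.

107.73

N = 38458. Term for each stratum: Wₕ²sₕ²/nₕ·(1−nₕ/Nₕ).
Var(x̄_st) = 8.06546 + 99.66101 = 107.72647 → 107.73.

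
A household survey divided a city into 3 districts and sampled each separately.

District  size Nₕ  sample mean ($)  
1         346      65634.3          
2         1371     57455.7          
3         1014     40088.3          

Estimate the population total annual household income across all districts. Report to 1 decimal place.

142130768.7

1: 346·65634.3 = 22709467.8
2: 1371·57455.7 = 78771764.7
3: 1014·40088.3 = 40649536.2
τ̂ = Σ Nₕx̄ₕ = 142130768.7.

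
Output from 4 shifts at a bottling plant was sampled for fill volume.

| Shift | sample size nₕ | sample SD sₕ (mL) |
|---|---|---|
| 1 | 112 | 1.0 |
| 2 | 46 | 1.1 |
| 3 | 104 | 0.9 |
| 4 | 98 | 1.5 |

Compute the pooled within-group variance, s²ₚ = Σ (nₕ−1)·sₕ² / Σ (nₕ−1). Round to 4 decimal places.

1.3122

Degrees of freedom: 111 + 45 + 103 + 97 = 356.
Σ(nₕ−1)sₕ² = 111·1 + 45·1.21 + 103·0.81 + 97·2.25 = 467.13.
s²ₚ = 467.13 / 356 = 1.312163... → 1.3122.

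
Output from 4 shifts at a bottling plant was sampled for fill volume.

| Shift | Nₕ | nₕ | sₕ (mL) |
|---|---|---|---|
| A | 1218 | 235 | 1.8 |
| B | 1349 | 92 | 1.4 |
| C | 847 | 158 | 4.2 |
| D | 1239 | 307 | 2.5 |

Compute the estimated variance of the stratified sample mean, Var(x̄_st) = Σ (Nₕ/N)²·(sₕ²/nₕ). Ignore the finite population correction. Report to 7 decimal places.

N = 4653. Term for each stratum: Wₕ²sₕ²/nₕ.
Var(x̄_st) = 0.0009447255 + 0.0017907132 + 0.0036994930 + 0.0014435045 = 0.0078784362 → 0.0078784.

0.0078784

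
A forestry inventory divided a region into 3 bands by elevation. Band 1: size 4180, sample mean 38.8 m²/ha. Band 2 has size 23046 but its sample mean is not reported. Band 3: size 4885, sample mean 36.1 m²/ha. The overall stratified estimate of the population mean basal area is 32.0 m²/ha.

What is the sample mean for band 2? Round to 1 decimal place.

29.9

Σ Nₕx̄ₕ = N·μ, so 23046·x̄_2 = 32111·32.0 − (4180·38.8 + 4885·36.1).
= 1027552 − 338532.5 = 689019.5.
x̄_2 = 689019.5 / 23046 = 29.898... → 29.9.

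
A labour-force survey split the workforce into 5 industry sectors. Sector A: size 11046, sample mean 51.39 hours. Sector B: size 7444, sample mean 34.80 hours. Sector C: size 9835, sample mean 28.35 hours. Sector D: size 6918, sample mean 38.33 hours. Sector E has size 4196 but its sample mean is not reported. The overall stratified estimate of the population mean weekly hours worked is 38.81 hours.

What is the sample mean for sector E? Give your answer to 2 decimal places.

38.12

N = 11046 + 7444 + 9835 + 6918 + 4196 = 39439.
Overall total = μ·N = 38.81·39439 = 1530627.59.
Subtract the known strata: 11046·51.39 + 7444·34.80 + 9835·28.35 + 6918·38.33 = 1370694.33.
Remaining total for sector E: 1530627.59 − 1370694.33 = 159933.26.
Divide by its size: 159933.26 / 4196 = 38.1156... → 38.12.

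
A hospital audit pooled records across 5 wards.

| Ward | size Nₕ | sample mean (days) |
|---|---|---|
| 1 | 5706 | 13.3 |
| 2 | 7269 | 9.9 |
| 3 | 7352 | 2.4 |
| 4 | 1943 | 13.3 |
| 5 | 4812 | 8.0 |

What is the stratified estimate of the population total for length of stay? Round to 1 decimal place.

Estimate total by summing Nₕ·x̄ₕ over strata.
5706·13.3 + 7269·9.9 + 7352·2.4 + 1943·13.3 + 4812·8.0 = 75889.8 + 71963.1 + 17644.8 + 25841.9 + 38496 = 229835.6.

229835.6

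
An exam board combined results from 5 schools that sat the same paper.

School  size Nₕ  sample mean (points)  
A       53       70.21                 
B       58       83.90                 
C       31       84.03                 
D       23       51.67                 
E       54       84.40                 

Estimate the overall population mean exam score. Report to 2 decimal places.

N = 219; weights Wₕ = Nₕ/N = (0.2420, 0.2648, 0.1416, 0.1050, 0.2466).
x̄_st = Σ Wₕ·x̄ₕ = 0.2420·70.21 + 0.2648·83.90 + 0.1416·84.03 + 0.1050·51.67 + 0.2466·84.40 ≈ 77.3437...
→ 77.34.

77.34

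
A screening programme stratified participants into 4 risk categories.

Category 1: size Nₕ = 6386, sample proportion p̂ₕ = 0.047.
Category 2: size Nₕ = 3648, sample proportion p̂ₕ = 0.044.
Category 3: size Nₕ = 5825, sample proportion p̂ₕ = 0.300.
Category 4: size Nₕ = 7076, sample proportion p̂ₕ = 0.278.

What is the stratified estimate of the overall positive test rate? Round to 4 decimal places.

Wₕ = Nₕ/N with N = 22935: 0.2784, 0.1591, 0.2540, 0.3085.
p̂_st = 0.2784·0.047 + 0.1591·0.044 + 0.2540·0.300 + 0.3085·0.278 ≈ 0.182048... → 0.1820.

0.1820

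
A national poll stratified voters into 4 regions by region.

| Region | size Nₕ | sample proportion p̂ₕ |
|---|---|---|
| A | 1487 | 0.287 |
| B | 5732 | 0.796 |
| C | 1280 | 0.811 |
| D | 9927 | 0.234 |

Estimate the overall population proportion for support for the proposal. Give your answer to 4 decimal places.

0.4532

Wₕ = Nₕ/N with N = 18426: 0.0807, 0.3111, 0.0695, 0.5387.
p̂_st = 0.0807·0.287 + 0.3111·0.796 + 0.0695·0.811 + 0.5387·0.234 ≈ 0.453188... → 0.4532.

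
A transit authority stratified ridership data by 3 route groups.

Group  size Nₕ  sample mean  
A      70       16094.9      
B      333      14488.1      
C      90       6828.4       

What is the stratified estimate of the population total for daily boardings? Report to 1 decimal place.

6565736.3

Population total = Σ Nₕ·x̄ₕ (each stratum's size times its mean).
70·16094.9 + 333·14488.1 + 90·6828.4 = 1126643 + 4824537.3 + 614556 = 6565736.3.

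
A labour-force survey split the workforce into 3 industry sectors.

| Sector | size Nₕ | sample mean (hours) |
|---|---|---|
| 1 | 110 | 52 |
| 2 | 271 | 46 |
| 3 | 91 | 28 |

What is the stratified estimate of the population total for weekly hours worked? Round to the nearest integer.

20734

1: 110·52 = 5720
2: 271·46 = 12466
3: 91·28 = 2548
τ̂ = Σ Nₕx̄ₕ = 20734.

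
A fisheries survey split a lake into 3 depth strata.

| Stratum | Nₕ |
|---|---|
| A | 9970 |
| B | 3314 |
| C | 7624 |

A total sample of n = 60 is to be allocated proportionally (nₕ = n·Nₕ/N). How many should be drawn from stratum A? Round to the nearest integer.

N = 9970 + 3314 + 7624 = 20908.
n_A = 60·9970/20908 = 28.611... → 29.

29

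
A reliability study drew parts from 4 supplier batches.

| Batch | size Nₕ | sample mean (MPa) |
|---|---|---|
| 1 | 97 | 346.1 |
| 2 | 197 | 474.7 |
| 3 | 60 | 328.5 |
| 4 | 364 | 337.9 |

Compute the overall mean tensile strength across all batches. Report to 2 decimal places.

N = 718; weights Wₕ = Nₕ/N = (0.1351, 0.2744, 0.0836, 0.5070).
x̄_st = Σ Wₕ·x̄ₕ = 0.1351·346.1 + 0.2744·474.7 + 0.0836·328.5 + 0.5070·337.9 ≈ 375.7565...
→ 375.76.

375.76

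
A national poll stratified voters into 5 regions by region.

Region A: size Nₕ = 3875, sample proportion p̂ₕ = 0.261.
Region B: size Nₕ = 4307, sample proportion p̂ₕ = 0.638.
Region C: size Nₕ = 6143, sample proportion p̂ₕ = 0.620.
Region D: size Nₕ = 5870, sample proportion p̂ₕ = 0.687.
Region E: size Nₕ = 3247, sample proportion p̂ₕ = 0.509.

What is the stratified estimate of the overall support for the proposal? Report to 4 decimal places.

Wₕ = Nₕ/N with N = 23442: 0.1653, 0.1837, 0.2621, 0.2504, 0.1385.
p̂_st = 0.1653·0.261 + 0.1837·0.638 + 0.2621·0.620 + 0.2504·0.687 + 0.1385·0.509 ≈ 0.565366... → 0.5654.

0.5654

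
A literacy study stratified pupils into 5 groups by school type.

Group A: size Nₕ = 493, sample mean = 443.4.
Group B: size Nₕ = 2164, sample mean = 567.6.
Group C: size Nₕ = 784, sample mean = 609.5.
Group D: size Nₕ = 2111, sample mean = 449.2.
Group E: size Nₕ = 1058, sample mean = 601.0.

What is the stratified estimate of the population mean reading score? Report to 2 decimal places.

530.84

N = 493 + 2164 + 784 + 2111 + 1058 = 6610.
Overall mean = Σ (Nₕ/N)·x̄ₕ — weight by population share, not a simple average.
Σ Nₕx̄ₕ = 493·443.4 + 2164·567.6 + 784·609.5 + 2111·449.2 + 1058·601.0 = 218596.2 + 1228286.4 + 477848 + 948261.2 + 635858 = 3508849.8.
Divide by N: 3508849.8 / 6610 = 530.8396... → 530.84.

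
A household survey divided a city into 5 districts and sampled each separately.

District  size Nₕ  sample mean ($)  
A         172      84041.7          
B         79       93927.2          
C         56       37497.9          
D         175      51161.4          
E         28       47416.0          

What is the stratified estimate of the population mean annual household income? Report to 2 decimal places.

x̄_st = (Σ Nₕx̄ₕ) / (Σ Nₕ) = (172·84041.7 + 79·93927.2 + 56·37497.9 + 175·51161.4 + 28·47416.0) / 510
= 34256196.6 / 510 = 67169.0129... → 67169.01.

67169.01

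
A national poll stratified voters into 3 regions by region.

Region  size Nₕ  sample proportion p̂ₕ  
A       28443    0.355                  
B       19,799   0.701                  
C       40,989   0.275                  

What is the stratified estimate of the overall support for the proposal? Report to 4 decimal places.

Wₕ = Nₕ/N with N = 89231: 0.3188, 0.2219, 0.4594.
p̂_st = 0.3188·0.355 + 0.2219·0.701 + 0.4594·0.275 ≈ 0.395023... → 0.3950.

0.3950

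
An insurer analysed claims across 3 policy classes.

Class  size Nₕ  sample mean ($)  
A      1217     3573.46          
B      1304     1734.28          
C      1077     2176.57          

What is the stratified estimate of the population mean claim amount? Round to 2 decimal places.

2488.76

N = 3598; weights Wₕ = Nₕ/N = (0.3382, 0.3624, 0.2993).
x̄_st = Σ Wₕ·x̄ₕ = 0.3382·3573.46 + 0.3624·1734.28 + 0.2993·2176.57 ≈ 2488.7626...
→ 2488.76.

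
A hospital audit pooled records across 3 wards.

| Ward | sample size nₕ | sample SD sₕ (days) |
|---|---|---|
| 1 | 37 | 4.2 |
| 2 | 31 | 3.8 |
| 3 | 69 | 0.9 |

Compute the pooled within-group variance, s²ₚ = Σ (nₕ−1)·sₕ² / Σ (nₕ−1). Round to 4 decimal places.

8.3830

Degrees of freedom: 36 + 30 + 68 = 134.
Σ(nₕ−1)sₕ² = 36·17.64 + 30·14.44 + 68·0.81 = 1123.32.
s²ₚ = 1123.32 / 134 = 8.382985... → 8.3830.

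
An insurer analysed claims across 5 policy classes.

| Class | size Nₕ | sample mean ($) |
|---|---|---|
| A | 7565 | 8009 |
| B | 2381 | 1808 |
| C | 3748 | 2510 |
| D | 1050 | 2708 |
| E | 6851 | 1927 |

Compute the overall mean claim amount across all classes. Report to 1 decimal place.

N = 7565 + 2381 + 3748 + 1050 + 6851 = 21595.
Weight each subgroup mean by Nₕ/N and sum.
Σ Nₕx̄ₕ = 7565·8009 + 2381·1808 + 3748·2510 + 1050·2708 + 6851·1927 = 60588085 + 4304848 + 9407480 + 2843400 + 13201877 = 90345690.
Divide by N: 90345690 / 21595 = 4183.639... → 4183.6.

4183.6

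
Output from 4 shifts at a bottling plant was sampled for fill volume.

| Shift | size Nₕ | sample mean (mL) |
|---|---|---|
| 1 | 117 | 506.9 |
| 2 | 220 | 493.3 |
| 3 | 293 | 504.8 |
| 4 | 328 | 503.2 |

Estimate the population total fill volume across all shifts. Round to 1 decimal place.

480789.3

1: 117·506.9 = 59307.3
2: 220·493.3 = 108526
3: 293·504.8 = 147906.4
4: 328·503.2 = 165049.6
τ̂ = Σ Nₕx̄ₕ = 480789.3.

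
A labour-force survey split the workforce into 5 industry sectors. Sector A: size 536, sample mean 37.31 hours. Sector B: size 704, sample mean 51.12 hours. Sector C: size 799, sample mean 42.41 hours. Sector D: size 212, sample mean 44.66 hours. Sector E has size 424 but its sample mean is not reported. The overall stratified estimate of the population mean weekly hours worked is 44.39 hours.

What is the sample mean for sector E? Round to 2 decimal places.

N = 536 + 704 + 799 + 212 + 424 = 2675.
Overall total = μ·N = 44.39·2675 = 118743.25.
Subtract the known strata: 536·37.31 + 704·51.12 + 799·42.41 + 212·44.66 = 99340.15.
Remaining total for sector E: 118743.25 − 99340.15 = 19403.1.
Divide by its size: 19403.1 / 424 = 45.7620... → 45.76.

45.76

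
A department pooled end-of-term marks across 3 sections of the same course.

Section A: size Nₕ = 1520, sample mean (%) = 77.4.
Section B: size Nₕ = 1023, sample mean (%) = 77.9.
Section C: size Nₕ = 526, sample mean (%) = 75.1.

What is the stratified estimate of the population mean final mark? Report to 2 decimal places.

77.17

N = 3069; weights Wₕ = Nₕ/N = (0.4953, 0.3333, 0.1714).
x̄_st = Σ Wₕ·x̄ₕ = 0.4953·77.4 + 0.3333·77.9 + 0.1714·75.1 ≈ 77.1725...
→ 77.17.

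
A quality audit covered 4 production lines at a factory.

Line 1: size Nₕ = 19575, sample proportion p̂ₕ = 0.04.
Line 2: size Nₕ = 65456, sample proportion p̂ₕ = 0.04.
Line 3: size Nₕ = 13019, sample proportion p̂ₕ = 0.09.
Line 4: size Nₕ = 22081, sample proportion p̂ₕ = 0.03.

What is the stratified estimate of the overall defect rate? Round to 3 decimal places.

0.044

N = 19575 + 65456 + 13019 + 22081 = 120131.
Overall proportion = Σ (Nₕ/N)·p̂ₕ.
Σ Nₕp̂ₕ = 783 + 2618.24 + 1171.71 + 662.43 = 5235.38.
5235.38 / 120131 = 0.04358... → 0.044.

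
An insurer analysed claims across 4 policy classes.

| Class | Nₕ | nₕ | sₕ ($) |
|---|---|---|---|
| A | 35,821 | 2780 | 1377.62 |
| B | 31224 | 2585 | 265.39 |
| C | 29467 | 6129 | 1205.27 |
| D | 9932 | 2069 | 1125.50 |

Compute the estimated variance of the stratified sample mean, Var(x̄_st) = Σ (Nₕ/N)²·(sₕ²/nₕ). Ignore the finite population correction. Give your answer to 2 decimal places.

N = 106444; Wₕ = Nₕ/N.
class A: (35821/106444)²·1377.62²/2780 = 77.31204
class B: (31224/106444)²·265.39²/2585 = 2.34446
class C: (29467/106444)²·1205.27²/6129 = 18.16388
class D: (9932/106444)²·1125.50²/2069 = 5.33042
Sum = 103.15080 → 103.15.

103.15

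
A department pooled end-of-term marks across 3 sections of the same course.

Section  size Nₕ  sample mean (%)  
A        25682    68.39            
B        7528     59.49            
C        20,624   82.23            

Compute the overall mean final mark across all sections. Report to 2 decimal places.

N = 53834; weights Wₕ = Nₕ/N = (0.4771, 0.1398, 0.3831).
x̄_st = Σ Wₕ·x̄ₕ = 0.4771·68.39 + 0.1398·59.49 + 0.3831·82.23 ≈ 72.4476...
→ 72.45.

72.45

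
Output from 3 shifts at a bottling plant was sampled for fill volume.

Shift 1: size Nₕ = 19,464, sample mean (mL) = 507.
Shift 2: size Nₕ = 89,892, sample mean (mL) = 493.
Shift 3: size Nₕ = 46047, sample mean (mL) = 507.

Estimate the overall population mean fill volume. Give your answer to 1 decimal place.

498.9

N = 19464 + 89892 + 46047 = 155403.
Weight each subgroup mean by Nₕ/N and sum.
Σ Nₕx̄ₕ = 19464·507 + 89892·493 + 46047·507 = 9868248 + 44316756 + 23345829 = 77530833.
Divide by N: 77530833 / 155403 = 498.902... → 498.9.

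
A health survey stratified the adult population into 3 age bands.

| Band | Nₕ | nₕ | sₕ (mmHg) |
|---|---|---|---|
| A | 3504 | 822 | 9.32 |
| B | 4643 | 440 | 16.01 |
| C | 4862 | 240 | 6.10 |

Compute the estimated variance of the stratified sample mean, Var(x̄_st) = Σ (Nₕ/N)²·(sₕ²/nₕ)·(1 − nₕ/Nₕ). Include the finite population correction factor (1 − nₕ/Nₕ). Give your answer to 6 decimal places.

N = 13009; Wₕ = Nₕ/N.
band A: (3504/13009)²·9.32²/822·(1 − 822/3504) = 0.005868067
band B: (4643/13009)²·16.01²/440·(1 − 440/4643) = 0.067173849
band C: (4862/13009)²·6.10²/240·(1 − 240/4862) = 0.020587589
Sum = 0.093629505 → 0.093630.

0.093630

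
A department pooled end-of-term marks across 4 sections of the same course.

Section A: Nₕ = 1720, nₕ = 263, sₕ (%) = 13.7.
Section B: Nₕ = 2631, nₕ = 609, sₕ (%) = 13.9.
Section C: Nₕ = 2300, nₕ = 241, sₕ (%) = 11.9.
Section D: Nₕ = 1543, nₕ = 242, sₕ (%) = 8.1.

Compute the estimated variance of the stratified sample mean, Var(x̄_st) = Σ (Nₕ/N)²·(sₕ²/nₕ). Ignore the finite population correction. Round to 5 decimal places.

0.12006

N = 8194. Term for each stratum: Wₕ²sₕ²/nₕ.
Var(x̄_st) = 0.03144491 + 0.03270861 + 0.04629570 + 0.00961379 = 0.12006301 → 0.12006.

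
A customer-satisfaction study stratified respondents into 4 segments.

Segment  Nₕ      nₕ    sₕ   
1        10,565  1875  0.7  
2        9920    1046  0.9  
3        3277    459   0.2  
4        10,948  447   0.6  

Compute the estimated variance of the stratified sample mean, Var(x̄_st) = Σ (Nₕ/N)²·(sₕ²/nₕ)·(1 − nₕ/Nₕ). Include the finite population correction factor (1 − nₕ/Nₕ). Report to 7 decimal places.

0.0001540

N = 34710; Wₕ = Nₕ/N.
segment 1: (10565/34710)²·0.7²/1875·(1 − 1875/10565) = 0.0000199147
segment 2: (9920/34710)²·0.9²/1046·(1 − 1046/9920) = 0.0000565816
segment 3: (3277/34710)²·0.2²/459·(1 − 459/3277) = 0.0000006680
segment 4: (10948/34710)²·0.6²/447·(1 − 447/10948) = 0.0000768513
Sum = 0.0001540156 → 0.0001540.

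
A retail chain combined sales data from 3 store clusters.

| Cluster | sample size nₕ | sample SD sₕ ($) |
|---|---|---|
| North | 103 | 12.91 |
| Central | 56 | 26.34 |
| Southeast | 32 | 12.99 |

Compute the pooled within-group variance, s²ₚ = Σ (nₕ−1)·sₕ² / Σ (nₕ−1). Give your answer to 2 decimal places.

321.22

Degrees of freedom: 102 + 55 + 31 = 188.
Σ(nₕ−1)sₕ² = 102·166.6681 + 55·693.7956 + 31·168.7401 = 60389.8473.
s²ₚ = 60389.8473 / 188 = 321.2226... → 321.22.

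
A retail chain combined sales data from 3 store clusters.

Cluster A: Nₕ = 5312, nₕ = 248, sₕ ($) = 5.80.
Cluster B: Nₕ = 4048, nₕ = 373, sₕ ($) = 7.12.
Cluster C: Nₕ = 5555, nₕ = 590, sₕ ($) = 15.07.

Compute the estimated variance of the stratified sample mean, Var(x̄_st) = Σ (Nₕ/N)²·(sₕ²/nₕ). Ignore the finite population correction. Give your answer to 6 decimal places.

0.080611

N = 14915. Term for each stratum: Wₕ²sₕ²/nₕ.
Var(x̄_st) = 0.017205762 + 0.010011189 + 0.053394448 = 0.080611400 → 0.080611.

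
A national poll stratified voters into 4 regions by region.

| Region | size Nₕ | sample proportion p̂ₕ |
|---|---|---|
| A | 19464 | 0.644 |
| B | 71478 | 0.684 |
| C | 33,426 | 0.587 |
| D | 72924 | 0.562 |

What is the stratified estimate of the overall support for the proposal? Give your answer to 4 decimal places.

N = 19464 + 71478 + 33426 + 72924 = 197292.
Overall proportion = Σ (Nₕ/N)·p̂ₕ.
Σ Nₕp̂ₕ = 12534.816 + 48890.952 + 19621.062 + 40983.288 = 122030.118.
122030.118 / 197292 = 0.618525... → 0.6185.

0.6185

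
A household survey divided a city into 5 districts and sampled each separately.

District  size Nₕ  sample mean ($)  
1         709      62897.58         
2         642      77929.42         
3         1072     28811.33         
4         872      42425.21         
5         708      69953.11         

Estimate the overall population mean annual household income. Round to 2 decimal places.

52968.37

N = 4003; weights Wₕ = Nₕ/N = (0.1771, 0.1604, 0.2678, 0.2178, 0.1769).
x̄_st = Σ Wₕ·x̄ₕ = 0.1771·62897.58 + 0.1604·77929.42 + 0.2678·28811.33 + 0.2178·42425.21 + 0.1769·69953.11 ≈ 52968.3744...
→ 52968.37.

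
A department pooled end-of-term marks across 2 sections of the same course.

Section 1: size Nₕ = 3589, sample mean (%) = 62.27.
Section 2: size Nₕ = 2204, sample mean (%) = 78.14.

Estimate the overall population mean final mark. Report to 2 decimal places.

N = 3589 + 2204 = 5793.
The stratified mean weights each stratum mean by its population share Nₕ/N.
Σ Nₕx̄ₕ = 3589·62.27 + 2204·78.14 = 223487.03 + 172220.56 = 395707.59.
Divide by N: 395707.59 / 5793 = 68.3079... → 68.31.

68.31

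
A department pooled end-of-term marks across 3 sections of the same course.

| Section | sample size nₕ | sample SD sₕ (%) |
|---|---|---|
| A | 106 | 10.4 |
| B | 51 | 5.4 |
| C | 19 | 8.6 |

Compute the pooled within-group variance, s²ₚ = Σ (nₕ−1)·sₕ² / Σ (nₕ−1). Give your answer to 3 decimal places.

81.769

Degrees of freedom: 105 + 50 + 18 = 173.
Σ(nₕ−1)sₕ² = 105·108.16 + 50·29.16 + 18·73.96 = 14146.08.
s²ₚ = 14146.08 / 173 = 81.76925... → 81.769.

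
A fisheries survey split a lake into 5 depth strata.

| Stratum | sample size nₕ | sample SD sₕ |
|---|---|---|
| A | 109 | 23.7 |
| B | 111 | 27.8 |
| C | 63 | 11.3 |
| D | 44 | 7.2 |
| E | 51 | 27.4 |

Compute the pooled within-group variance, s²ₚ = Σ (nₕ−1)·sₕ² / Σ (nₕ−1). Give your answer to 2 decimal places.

Degrees of freedom: 108 + 110 + 62 + 43 + 50 = 373.
Σ(nₕ−1)sₕ² = 108·561.69 + 110·772.84 + 62·127.69 + 43·51.84 + 50·750.76 = 193358.82.
s²ₚ = 193358.82 / 373 = 518.3883... → 518.39.

518.39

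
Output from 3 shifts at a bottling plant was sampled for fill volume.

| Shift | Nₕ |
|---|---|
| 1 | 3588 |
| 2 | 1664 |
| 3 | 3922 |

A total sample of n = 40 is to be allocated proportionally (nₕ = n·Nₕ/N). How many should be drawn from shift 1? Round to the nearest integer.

16

N = 3588 + 1664 + 3922 = 9174.
n_1 = 40·3588/9174 = 15.644... → 16.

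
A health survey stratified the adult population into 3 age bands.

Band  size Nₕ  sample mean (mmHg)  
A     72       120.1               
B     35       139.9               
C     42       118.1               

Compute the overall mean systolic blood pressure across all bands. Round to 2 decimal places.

N = 149; weights Wₕ = Nₕ/N = (0.4832, 0.2349, 0.2819).
x̄_st = Σ Wₕ·x̄ₕ = 0.4832·120.1 + 0.2349·139.9 + 0.2819·118.1 ≈ 124.1872...
→ 124.19.

124.19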